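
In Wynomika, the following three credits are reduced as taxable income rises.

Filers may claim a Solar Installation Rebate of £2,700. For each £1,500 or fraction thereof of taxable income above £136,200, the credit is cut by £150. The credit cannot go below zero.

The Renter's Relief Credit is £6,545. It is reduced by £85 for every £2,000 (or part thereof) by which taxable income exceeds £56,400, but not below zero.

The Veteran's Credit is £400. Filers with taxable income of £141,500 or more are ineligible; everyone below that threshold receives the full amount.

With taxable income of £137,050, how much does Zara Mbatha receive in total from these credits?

Solar Installation Rebate: income exceeds £136,200 by £850, which is 1 full-or-partial £1,500 increment; reduction = 1 × £150 = £150, leaving £2,550.
Renter's Relief Credit: income exceeds £56,400 by £80,650, which is 41 full-or-partial £2,000 increments; reduction = 41 × £85 = £3,485, leaving £3,060.
Veteran's Credit: £137,050 is below the £141,500 cutoff, so the full £400 applies.
Total: £2,550 + £3,060 + £400 = £6,010.

£6,010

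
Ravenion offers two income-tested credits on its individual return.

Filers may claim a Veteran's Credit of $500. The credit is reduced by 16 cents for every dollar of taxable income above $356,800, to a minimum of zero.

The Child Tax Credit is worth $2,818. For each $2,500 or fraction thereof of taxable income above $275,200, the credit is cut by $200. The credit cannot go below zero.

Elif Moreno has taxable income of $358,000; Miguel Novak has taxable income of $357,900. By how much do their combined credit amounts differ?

Elif ($358,000): Veteran's Credit: 16% of the $1,200 excess over $356,800 is $192; credit = $500 − $192 = $308. Child Tax Credit: income exceeds $275,200 by $82,800 → 34 increments × $200 = $6,800 ≥ base, so the credit is $0. total $308 + $0 = $308
Miguel ($357,900): Veteran's Credit: 16% of the $1,100 excess over $356,800 is $176; credit = $500 − $176 = $324. Child Tax Credit: income exceeds $275,200 by $82,700 → 34 increments × $200 = $6,800 ≥ base, so the credit is $0. total $324 + $0 = $324
Difference: |$308 − $324| = $16.

$16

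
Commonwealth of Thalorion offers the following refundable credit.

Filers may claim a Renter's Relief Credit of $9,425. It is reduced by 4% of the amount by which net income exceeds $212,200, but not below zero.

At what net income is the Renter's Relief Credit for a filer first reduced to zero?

$447,825

The credit falls by 4% of each dollar above $212,200, so it reaches zero when the excess is $9,425 / 4% = $235,625: income = $212,200 + $235,625 = $447,825.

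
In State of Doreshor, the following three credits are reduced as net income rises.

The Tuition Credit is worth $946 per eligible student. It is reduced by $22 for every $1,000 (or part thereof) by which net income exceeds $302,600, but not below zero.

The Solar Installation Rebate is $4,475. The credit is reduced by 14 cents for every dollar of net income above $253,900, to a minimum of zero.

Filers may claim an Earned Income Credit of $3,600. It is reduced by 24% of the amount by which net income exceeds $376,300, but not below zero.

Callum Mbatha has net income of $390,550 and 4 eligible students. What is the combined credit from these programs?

Tuition Credit: base = 4 × $946 = $3,784. income exceeds $302,600 by $87,950, which is 88 full-or-partial $1,000 increments; reduction = 88 × $22 = $1,936, leaving $1,848.
Solar Installation Rebate: 14% of the $136,650 excess over $253,900 is $19,131 ≥ base, so the credit is $0.
Earned Income Credit: 24% of the $14,250 excess over $376,300 is $3,420; credit = $3,600 − $3,420 = $180.
Total: $1,848 + $0 + $180 = $2,028.

$2,028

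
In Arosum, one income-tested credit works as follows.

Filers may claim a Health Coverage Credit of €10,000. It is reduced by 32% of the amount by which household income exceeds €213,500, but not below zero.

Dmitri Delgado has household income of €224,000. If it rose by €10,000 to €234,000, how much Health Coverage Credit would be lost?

€3,200

At €224,000 — 32% of the €10,500 excess over €213,500 is €3,360; credit = €10,000 − €3,360 = €6,640.
At €234,000 — 32% of the €20,500 excess over €213,500 is €6,560; credit = €10,000 − €6,560 = €3,440.
Lost: €6,640 − €3,440 = €3,200.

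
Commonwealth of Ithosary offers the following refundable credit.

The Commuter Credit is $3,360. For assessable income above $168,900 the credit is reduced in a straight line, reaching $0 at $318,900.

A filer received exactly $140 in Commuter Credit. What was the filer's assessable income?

$312,650

$140 is 140/3,360 of the full $3,360, so 3,220/3,360 of the $150,000 range has been used: income = $168,900 + $150,000 × 3,220/3,360 = $312,650.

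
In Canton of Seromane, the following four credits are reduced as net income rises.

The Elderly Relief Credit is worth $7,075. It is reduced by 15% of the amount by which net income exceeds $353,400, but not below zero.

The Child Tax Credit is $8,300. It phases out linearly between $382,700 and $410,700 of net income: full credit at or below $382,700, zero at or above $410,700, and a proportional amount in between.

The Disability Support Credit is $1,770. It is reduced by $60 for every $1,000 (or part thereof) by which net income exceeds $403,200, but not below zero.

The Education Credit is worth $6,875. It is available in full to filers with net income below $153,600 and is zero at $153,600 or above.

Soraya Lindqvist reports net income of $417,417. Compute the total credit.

Elderly Relief Credit: 15% of the $64,017 excess over $353,400 is $9,602.55 ≥ base, so the credit is $0.
Child Tax Credit: $417,417 is at or above $410,700, so the credit is $0.
Disability Support Credit: income exceeds $403,200 by $14,217, which is 15 full-or-partial $1,000 increments; reduction = 15 × $60 = $900, leaving $870.
Education Credit: $417,417 meets or exceeds the $153,600 cutoff, so the credit is $0.
Total: $0 + $0 + $870 + $0 = $870.

$870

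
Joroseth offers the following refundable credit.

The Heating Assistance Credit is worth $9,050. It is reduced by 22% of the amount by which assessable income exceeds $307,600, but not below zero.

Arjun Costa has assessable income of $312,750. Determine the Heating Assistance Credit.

Heating Assistance Credit: 22% of the $5,150 excess over $307,600 is $1,133; credit = $9,050 − $1,133 = $7,917.

$7,917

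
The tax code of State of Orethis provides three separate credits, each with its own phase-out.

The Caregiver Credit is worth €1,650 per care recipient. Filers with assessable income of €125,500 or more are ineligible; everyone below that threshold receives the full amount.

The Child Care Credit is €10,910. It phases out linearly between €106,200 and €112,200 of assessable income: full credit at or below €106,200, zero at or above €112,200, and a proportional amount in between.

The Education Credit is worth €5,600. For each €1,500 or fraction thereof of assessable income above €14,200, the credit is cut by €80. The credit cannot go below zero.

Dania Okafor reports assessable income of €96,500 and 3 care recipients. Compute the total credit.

€17,060

Caregiver Credit: base = 3 × €1,650 = €4,950. €96,500 is below the €125,500 cutoff, so the full €4,950 applies.
Child Care Credit: €96,500 is at or below the €106,200 threshold, so the full €10,910 applies.
Education Credit: income exceeds €14,200 by €82,300, which is 55 full-or-partial €1,500 increments; reduction = 55 × €80 = €4,400, leaving €1,200.
Total: €4,950 + €10,910 + €1,200 = €17,060.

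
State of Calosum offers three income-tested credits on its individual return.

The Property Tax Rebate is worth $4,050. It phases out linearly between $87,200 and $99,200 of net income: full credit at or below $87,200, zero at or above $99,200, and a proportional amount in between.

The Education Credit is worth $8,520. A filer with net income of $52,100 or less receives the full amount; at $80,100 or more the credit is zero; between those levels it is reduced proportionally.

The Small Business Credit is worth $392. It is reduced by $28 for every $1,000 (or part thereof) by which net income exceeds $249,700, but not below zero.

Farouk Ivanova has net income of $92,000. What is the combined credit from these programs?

Property Tax Rebate: $92,000 is $4,800 into a $12,000 phase-out range, leaving 7,200/12,000 of the credit: $4,050 × 7,200/12,000 = $2,430.
Education Credit: $92,000 is at or above $80,100, so the credit is $0.
Small Business Credit: $92,000 is at or below the $249,700 threshold, so the full $392 applies.
Total: $2,430 + $0 + $392 = $2,822.

$2,822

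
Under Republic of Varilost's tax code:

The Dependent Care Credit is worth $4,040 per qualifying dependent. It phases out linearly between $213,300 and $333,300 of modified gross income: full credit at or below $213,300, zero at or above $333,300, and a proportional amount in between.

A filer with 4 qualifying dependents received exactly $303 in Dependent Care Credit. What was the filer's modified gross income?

Full credit = 4 × $4,040 = $16,160.
$303 is 303/16,160 of the full $16,160, so 15,857/16,160 of the $120,000 range has been used: income = $213,300 + $120,000 × 15,857/16,160 = $331,050.

$331,050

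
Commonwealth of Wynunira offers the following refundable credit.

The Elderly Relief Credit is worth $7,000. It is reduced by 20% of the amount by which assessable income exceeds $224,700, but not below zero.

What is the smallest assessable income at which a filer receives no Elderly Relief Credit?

$259,700

The credit falls by 20% of each dollar above $224,700, so it reaches zero when the excess is $7,000 / 20% = $35,000: income = $224,700 + $35,000 = $259,700.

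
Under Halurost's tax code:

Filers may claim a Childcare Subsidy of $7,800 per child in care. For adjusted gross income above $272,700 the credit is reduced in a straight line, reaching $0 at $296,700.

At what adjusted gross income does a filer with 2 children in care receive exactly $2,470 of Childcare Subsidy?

$292,900

Full credit = 2 × $7,800 = $15,600.
$2,470 is 2,470/15,600 of the full $15,600, so 13,130/15,600 of the $24,000 range has been used: income = $272,700 + $24,000 × 13,130/15,600 = $292,900.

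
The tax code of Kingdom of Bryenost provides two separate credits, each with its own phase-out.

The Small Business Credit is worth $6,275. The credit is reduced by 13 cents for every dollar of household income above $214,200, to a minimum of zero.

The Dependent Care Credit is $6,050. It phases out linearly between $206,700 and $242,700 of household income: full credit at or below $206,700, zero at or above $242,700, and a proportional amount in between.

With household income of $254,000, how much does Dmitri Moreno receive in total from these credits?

Small Business Credit: 13% of the $39,800 excess over $214,200 is $5,174; credit = $6,275 − $5,174 = $1,101.
Dependent Care Credit: $254,000 is at or above $242,700, so the credit is $0.
Total: $1,101 + $0 = $1,101.

$1,101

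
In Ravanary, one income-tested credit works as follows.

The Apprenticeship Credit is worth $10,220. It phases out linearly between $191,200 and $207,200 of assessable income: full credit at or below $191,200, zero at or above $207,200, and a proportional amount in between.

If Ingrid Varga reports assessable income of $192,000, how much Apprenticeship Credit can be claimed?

$9,709

Apprenticeship Credit: $192,000 is $800 into a $16,000 phase-out range, leaving 15,200/16,000 of the credit: $10,220 × 15,200/16,000 = $9,709.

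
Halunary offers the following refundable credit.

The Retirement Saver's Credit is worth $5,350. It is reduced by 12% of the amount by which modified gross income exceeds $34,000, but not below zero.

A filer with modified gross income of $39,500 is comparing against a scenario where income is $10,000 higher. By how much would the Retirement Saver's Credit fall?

$1,200

At $39,500 — 12% of the $5,500 excess over $34,000 is $660; credit = $5,350 − $660 = $4,690.
At $49,500 — 12% of the $15,500 excess over $34,000 is $1,860; credit = $5,350 − $1,860 = $3,490.
Lost: $4,690 − $3,490 = $1,200.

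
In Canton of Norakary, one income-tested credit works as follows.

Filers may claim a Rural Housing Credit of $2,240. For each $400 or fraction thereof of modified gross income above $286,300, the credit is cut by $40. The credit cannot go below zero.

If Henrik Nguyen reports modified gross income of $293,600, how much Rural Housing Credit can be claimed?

Rural Housing Credit: income exceeds $286,300 by $7,300, which is 19 full-or-partial $400 increments; reduction = 19 × $40 = $760, leaving $1,480.

$1,480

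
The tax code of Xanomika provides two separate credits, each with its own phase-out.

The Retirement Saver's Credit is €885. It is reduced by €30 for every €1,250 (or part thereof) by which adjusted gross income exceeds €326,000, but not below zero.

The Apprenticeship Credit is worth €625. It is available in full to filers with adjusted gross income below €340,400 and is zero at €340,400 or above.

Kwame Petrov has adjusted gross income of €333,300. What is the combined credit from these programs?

€1,330

Retirement Saver's Credit: income exceeds €326,000 by €7,300, which is 6 full-or-partial €1,250 increments; reduction = 6 × €30 = €180, leaving €705.
Apprenticeship Credit: €333,300 is below the €340,400 cutoff, so the full €625 applies.
Total: €705 + €625 = €1,330.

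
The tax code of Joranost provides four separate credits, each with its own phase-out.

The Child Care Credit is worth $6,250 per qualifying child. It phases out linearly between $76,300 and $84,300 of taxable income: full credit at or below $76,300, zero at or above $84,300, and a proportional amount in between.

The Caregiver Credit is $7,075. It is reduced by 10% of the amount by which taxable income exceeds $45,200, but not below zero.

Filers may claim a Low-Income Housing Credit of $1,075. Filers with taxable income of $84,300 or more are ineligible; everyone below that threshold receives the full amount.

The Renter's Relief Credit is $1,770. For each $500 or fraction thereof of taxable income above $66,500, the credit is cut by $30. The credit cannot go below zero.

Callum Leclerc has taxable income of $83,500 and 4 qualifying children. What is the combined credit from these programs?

Child Care Credit: base = 4 × $6,250 = $25,000. $83,500 is $7,200 into a $8,000 phase-out range, leaving 800/8,000 of the credit: $25,000 × 800/8,000 = $2,500.
Caregiver Credit: 10% of the $38,300 excess over $45,200 is $3,830; credit = $7,075 − $3,830 = $3,245.
Low-Income Housing Credit: $83,500 is below the $84,300 cutoff, so the full $1,075 applies.
Renter's Relief Credit: income exceeds $66,500 by $17,000, which is 34 full-or-partial $500 increments; reduction = 34 × $30 = $1,020, leaving $750.
Total: $2,500 + $3,245 + $1,075 + $750 = $7,570.

$7,570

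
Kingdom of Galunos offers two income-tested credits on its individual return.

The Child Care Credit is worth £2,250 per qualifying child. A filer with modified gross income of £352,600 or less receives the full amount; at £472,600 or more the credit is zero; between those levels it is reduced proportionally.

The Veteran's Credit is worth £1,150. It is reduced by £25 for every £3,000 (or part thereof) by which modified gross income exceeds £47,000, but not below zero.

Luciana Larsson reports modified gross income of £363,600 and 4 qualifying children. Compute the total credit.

£8,175

Child Care Credit: base = 4 × £2,250 = £9,000. £363,600 is £11,000 into a £120,000 phase-out range, leaving 109,000/120,000 of the credit: £9,000 × 109,000/120,000 = £8,175.
Veteran's Credit: income exceeds £47,000 by £316,600 → 106 increments × £25 = £2,650 ≥ base, so the credit is £0.
Total: £8,175 + £0 = £8,175.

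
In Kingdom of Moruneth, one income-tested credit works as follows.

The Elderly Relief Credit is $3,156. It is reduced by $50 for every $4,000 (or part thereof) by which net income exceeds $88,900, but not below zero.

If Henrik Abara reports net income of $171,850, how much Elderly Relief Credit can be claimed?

$2,106

Elderly Relief Credit: income exceeds $88,900 by $82,950, which is 21 full-or-partial $4,000 increments; reduction = 21 × $50 = $1,050, leaving $2,106.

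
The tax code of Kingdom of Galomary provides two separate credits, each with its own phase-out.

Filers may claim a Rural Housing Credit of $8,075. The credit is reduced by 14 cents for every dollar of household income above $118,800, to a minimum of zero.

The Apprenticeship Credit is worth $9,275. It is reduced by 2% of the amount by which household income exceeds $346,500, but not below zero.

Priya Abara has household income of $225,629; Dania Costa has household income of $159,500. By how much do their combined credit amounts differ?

$2,377

Priya ($225,629): Rural Housing Credit: 14% of the $106,829 excess over $118,800 is $14,956.06 ≥ base, so the credit is $0. Apprenticeship Credit: $225,629 is at or below the $346,500 threshold, so the full $9,275 applies. total $0 + $9,275 = $9,275
Dania ($159,500): Rural Housing Credit: 14% of the $40,700 excess over $118,800 is $5,698; credit = $8,075 − $5,698 = $2,377. Apprenticeship Credit: $159,500 is at or below the $346,500 threshold, so the full $9,275 applies. total $2,377 + $9,275 = $11,652
Difference: |$9,275 − $11,652| = $2,377.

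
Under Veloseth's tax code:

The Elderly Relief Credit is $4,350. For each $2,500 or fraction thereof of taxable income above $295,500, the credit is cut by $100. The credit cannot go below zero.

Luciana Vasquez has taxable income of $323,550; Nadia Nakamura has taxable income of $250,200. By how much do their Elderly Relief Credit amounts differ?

$1,200

Luciana ($323,550): Elderly Relief Credit: income exceeds $295,500 by $28,050, which is 12 full-or-partial $2,500 increments; reduction = 12 × $100 = $1,200, leaving $3,150.
Nadia ($250,200): Elderly Relief Credit: $250,200 is at or below the $295,500 threshold, so the full $4,350 applies.
Difference: |$3,150 − $4,350| = $1,200.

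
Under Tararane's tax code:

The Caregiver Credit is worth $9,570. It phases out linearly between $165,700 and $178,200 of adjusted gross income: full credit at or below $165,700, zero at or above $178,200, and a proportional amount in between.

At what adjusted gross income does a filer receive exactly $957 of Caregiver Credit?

$176,950

$957 is 957/9,570 of the full $9,570, so 8,613/9,570 of the $12,500 range has been used: income = $165,700 + $12,500 × 8,613/9,570 = $176,950.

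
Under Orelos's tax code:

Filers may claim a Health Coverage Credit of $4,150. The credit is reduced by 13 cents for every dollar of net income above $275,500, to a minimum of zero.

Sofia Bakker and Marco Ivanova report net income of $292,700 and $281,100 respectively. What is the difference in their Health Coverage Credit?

Sofia ($292,700): Health Coverage Credit: 13% of the $17,200 excess over $275,500 is $2,236; credit = $4,150 − $2,236 = $1,914.
Marco ($281,100): Health Coverage Credit: 13% of the $5,600 excess over $275,500 is $728; credit = $4,150 − $728 = $3,422.
Difference: |$1,914 − $3,422| = $1,508.

$1,508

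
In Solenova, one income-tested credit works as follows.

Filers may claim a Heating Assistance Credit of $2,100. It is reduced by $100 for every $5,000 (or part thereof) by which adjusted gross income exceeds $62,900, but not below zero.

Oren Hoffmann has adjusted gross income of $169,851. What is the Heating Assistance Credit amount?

$0

Heating Assistance Credit: income exceeds $62,900 by $106,951 → 22 increments × $100 = $2,200 ≥ base, so the credit is $0.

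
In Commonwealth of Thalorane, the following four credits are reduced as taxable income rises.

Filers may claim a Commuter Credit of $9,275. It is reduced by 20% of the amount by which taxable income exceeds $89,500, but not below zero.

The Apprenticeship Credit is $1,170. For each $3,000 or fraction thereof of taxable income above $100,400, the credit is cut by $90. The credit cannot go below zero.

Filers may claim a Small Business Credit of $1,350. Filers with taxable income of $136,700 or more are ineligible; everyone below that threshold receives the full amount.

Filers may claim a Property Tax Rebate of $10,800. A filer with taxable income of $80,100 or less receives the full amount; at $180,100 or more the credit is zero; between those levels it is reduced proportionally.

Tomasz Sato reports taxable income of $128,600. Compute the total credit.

Commuter Credit: 20% of the $39,100 excess over $89,500 is $7,820; credit = $9,275 − $7,820 = $1,455.
Apprenticeship Credit: income exceeds $100,400 by $28,200, which is 10 full-or-partial $3,000 increments; reduction = 10 × $90 = $900, leaving $270.
Small Business Credit: $128,600 is below the $136,700 cutoff, so the full $1,350 applies.
Property Tax Rebate: $128,600 is $48,500 into a $100,000 phase-out range, leaving 51,500/100,000 of the credit: $10,800 × 51,500/100,000 = $5,562.
Total: $1,455 + $270 + $1,350 + $5,562 = $8,637.

$8,637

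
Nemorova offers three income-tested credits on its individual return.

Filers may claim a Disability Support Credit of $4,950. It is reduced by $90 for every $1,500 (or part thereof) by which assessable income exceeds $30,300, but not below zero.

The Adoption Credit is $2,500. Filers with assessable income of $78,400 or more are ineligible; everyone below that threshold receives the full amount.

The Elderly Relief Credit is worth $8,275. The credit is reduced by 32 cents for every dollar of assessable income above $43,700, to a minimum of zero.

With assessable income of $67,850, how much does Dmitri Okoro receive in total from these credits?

$5,657

Disability Support Credit: income exceeds $30,300 by $37,550, which is 26 full-or-partial $1,500 increments; reduction = 26 × $90 = $2,340, leaving $2,610.
Adoption Credit: $67,850 is below the $78,400 cutoff, so the full $2,500 applies.
Elderly Relief Credit: 32% of the $24,150 excess over $43,700 is $7,728; credit = $8,275 − $7,728 = $547.
Total: $2,610 + $2,500 + $547 = $5,657.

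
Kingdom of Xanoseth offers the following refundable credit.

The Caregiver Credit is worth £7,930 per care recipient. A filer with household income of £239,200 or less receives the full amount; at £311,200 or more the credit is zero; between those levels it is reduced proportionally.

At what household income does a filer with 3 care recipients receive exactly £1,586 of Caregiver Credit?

£306,400

Full credit = 3 × £7,930 = £23,790.
£1,586 is 1,586/23,790 of the full £23,790, so 22,204/23,790 of the £72,000 range has been used: income = £239,200 + £72,000 × 22,204/23,790 = £306,400.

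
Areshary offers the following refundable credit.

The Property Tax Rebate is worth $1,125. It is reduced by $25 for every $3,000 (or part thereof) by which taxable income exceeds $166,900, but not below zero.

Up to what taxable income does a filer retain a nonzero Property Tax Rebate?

After 44 increments the reduction is 44 × $25 = $1,100, leaving $25; one more increment wipes it out. Increment 44 ends at excess 44 × $3,000 = $132,000, so the highest qualifying income is $166,900 + $132,000 = $298,900.

$298,900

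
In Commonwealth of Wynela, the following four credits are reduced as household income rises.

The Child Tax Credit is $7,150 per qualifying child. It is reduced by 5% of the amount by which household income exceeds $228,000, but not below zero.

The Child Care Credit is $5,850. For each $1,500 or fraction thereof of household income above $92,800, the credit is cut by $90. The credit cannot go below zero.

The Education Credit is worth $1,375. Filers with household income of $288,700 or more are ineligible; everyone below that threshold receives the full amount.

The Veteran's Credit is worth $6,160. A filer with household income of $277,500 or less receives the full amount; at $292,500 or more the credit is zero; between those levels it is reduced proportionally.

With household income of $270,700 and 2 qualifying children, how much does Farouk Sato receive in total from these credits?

$19,700

Child Tax Credit: base = 2 × $7,150 = $14,300. 5% of the $42,700 excess over $228,000 is $2,135; credit = $14,300 − $2,135 = $12,165.
Child Care Credit: income exceeds $92,800 by $177,900 → 119 increments × $90 = $10,710 ≥ base, so the credit is $0.
Education Credit: $270,700 is below the $288,700 cutoff, so the full $1,375 applies.
Veteran's Credit: $270,700 is at or below the $277,500 threshold, so the full $6,160 applies.
Total: $12,165 + $0 + $1,375 + $6,160 = $19,700.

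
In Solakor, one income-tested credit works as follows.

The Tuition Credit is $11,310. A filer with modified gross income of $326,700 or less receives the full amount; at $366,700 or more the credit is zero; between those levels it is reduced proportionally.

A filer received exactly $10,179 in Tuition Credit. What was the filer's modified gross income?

$10,179 is 10,179/11,310 of the full $11,310, so 1,131/11,310 of the $40,000 range has been used: income = $326,700 + $40,000 × 1,131/11,310 = $330,700.

$330,700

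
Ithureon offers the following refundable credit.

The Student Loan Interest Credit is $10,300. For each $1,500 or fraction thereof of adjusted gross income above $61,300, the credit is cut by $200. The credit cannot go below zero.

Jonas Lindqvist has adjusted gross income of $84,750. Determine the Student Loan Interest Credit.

$7,100

Student Loan Interest Credit: income exceeds $61,300 by $23,450, which is 16 full-or-partial $1,500 increments; reduction = 16 × $200 = $3,200, leaving $7,100.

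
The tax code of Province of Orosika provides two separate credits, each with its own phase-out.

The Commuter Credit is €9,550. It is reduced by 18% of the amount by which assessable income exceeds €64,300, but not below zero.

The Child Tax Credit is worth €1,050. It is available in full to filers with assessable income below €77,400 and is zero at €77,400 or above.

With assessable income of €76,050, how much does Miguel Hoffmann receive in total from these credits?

€8,485

Commuter Credit: 18% of the €11,750 excess over €64,300 is €2,115; credit = €9,550 − €2,115 = €7,435.
Child Tax Credit: €76,050 is below the €77,400 cutoff, so the full €1,050 applies.
Total: €7,435 + €1,050 = €8,485.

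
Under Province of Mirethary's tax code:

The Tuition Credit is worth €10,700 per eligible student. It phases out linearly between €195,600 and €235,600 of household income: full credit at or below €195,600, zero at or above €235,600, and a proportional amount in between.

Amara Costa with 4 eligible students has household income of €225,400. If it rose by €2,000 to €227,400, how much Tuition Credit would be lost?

€2,140

At €225,400 — base = 4 × €10,700 = €42,800. €225,400 is €29,800 into a €40,000 phase-out range, leaving 10,200/40,000 of the credit: €42,800 × 10,200/40,000 = €10,914.
At €227,400 — base = 4 × €10,700 = €42,800. €227,400 is €31,800 into a €40,000 phase-out range, leaving 8,200/40,000 of the credit: €42,800 × 8,200/40,000 = €8,774.
Lost: €10,914 − €8,774 = €2,140.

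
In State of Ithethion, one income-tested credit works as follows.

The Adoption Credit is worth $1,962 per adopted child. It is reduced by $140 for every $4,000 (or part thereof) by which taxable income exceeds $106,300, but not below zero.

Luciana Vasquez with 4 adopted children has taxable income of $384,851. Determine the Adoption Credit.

$0

Adoption Credit: base = 4 × $1,962 = $7,848. income exceeds $106,300 by $278,551 → 70 increments × $140 = $9,800 ≥ base, so the credit is $0.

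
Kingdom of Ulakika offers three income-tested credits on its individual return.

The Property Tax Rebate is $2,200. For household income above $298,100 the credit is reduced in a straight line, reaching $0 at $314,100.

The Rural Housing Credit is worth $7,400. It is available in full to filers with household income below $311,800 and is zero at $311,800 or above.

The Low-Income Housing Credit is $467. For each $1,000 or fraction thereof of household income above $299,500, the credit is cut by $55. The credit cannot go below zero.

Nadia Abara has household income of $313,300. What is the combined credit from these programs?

$110

Property Tax Rebate: $313,300 is $15,200 into a $16,000 phase-out range, leaving 800/16,000 of the credit: $2,200 × 800/16,000 = $110.
Rural Housing Credit: $313,300 meets or exceeds the $311,800 cutoff, so the credit is $0.
Low-Income Housing Credit: income exceeds $299,500 by $13,800 → 14 increments × $55 = $770 ≥ base, so the credit is $0.
Total: $110 + $0 + $0 = $110.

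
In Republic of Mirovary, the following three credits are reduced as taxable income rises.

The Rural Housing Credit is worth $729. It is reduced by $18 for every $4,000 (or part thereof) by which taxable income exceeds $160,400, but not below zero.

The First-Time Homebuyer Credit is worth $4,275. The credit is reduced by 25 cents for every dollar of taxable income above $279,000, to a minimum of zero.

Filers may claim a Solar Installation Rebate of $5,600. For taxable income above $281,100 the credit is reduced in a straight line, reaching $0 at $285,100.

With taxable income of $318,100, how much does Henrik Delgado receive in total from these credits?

$9

Rural Housing Credit: income exceeds $160,400 by $157,700, which is 40 full-or-partial $4,000 increments; reduction = 40 × $18 = $720, leaving $9.
First-Time Homebuyer Credit: 25% of the $39,100 excess over $279,000 is $9,775 ≥ base, so the credit is $0.
Solar Installation Rebate: $318,100 is at or above $285,100, so the credit is $0.
Total: $9 + $0 + $0 = $9.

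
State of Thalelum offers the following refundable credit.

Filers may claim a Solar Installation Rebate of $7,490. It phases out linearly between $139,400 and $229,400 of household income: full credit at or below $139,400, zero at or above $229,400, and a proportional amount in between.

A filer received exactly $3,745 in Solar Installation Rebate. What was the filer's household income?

$184,400

$3,745 is 3,745/7,490 of the full $7,490, so 3,745/7,490 of the $90,000 range has been used: income = $139,400 + $90,000 × 3,745/7,490 = $184,400.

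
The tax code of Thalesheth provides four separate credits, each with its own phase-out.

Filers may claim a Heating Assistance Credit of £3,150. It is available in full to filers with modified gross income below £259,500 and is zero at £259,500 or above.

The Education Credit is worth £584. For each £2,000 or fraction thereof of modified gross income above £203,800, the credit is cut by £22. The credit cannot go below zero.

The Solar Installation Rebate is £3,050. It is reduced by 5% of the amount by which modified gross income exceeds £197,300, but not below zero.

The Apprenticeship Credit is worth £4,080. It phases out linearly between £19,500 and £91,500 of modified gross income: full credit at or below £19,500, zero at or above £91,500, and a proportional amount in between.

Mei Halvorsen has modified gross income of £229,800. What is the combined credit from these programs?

£4,873

Heating Assistance Credit: £229,800 is below the £259,500 cutoff, so the full £3,150 applies.
Education Credit: income exceeds £203,800 by £26,000, which is 13 full-or-partial £2,000 increments; reduction = 13 × £22 = £286, leaving £298.
Solar Installation Rebate: 5% of the £32,500 excess over £197,300 is £1,625; credit = £3,050 − £1,625 = £1,425.
Apprenticeship Credit: £229,800 is at or above £91,500, so the credit is £0.
Total: £3,150 + £298 + £1,425 + £0 = £4,873.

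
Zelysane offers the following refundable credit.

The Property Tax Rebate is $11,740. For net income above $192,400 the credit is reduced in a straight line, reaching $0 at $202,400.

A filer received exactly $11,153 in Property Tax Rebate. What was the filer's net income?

$192,900

$11,153 is 11,153/11,740 of the full $11,740, so 587/11,740 of the $10,000 range has been used: income = $192,400 + $10,000 × 587/11,740 = $192,900.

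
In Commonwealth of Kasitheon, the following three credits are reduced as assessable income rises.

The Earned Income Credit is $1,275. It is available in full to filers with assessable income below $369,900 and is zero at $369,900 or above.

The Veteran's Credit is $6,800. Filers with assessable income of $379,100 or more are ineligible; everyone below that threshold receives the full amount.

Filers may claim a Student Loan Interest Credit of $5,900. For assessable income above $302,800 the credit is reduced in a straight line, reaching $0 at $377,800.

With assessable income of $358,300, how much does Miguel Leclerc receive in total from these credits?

Earned Income Credit: $358,300 is below the $369,900 cutoff, so the full $1,275 applies.
Veteran's Credit: $358,300 is below the $379,100 cutoff, so the full $6,800 applies.
Student Loan Interest Credit: $358,300 is $55,500 into a $75,000 phase-out range, leaving 19,500/75,000 of the credit: $5,900 × 19,500/75,000 = $1,534.
Total: $1,275 + $6,800 + $1,534 = $9,609.

$9,609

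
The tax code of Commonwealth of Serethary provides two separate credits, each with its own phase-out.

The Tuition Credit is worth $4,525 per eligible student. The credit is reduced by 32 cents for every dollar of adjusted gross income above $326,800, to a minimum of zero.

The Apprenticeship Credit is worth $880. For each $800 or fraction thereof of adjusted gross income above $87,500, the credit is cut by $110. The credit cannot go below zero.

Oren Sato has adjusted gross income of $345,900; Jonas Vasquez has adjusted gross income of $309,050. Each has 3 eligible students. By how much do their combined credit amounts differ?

Oren ($345,900): Tuition Credit: base = 3 × $4,525 = $13,575. 32% of the $19,100 excess over $326,800 is $6,112; credit = $13,575 − $6,112 = $7,463. Apprenticeship Credit: income exceeds $87,500 by $258,400 → 323 increments × $110 = $35,530 ≥ base, so the credit is $0. total $7,463 + $0 = $7,463
Jonas ($309,050): Tuition Credit: base = 3 × $4,525 = $13,575. $309,050 is at or below the $326,800 threshold, so the full $13,575 applies. Apprenticeship Credit: income exceeds $87,500 by $221,550 → 277 increments × $110 = $30,470 ≥ base, so the credit is $0. total $13,575 + $0 = $13,575
Difference: |$7,463 − $13,575| = $6,112.

$6,112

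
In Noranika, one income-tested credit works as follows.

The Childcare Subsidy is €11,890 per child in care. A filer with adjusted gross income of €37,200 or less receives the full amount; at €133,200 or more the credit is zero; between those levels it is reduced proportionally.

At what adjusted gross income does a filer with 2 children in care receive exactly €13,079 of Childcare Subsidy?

Full credit = 2 × €11,890 = €23,780.
€13,079 is 13,079/23,780 of the full €23,780, so 10,701/23,780 of the €96,000 range has been used: income = €37,200 + €96,000 × 10,701/23,780 = €80,400.

€80,400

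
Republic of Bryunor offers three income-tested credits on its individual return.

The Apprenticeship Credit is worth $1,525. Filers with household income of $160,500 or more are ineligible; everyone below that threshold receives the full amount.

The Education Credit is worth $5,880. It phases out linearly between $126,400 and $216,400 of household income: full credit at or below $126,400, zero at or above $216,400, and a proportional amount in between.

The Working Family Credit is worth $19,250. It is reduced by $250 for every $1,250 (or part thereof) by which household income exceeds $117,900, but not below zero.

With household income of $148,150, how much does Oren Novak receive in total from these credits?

$18,984

Apprenticeship Credit: $148,150 is below the $160,500 cutoff, so the full $1,525 applies.
Education Credit: $148,150 is $21,750 into a $90,000 phase-out range, leaving 68,250/90,000 of the credit: $5,880 × 68,250/90,000 = $4,459.
Working Family Credit: income exceeds $117,900 by $30,250, which is 25 full-or-partial $1,250 increments; reduction = 25 × $250 = $6,250, leaving $13,000.
Total: $1,525 + $4,459 + $13,000 = $18,984.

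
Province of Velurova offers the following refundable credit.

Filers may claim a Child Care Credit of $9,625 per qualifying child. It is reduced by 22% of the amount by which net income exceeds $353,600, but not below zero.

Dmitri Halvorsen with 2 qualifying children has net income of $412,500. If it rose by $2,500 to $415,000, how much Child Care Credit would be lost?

At $412,500 — base = 2 × $9,625 = $19,250. 22% of the $58,900 excess over $353,600 is $12,958; credit = $19,250 − $12,958 = $6,292.
At $415,000 — base = 2 × $9,625 = $19,250. 22% of the $61,400 excess over $353,600 is $13,508; credit = $19,250 − $13,508 = $5,742.
Lost: $6,292 − $5,742 = $550.

$550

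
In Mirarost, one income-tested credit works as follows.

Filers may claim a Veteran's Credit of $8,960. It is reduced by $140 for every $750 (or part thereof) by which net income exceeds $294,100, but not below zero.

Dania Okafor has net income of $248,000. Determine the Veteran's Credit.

$8,960

Veteran's Credit: $248,000 is at or below the $294,100 threshold, so the full $8,960 applies.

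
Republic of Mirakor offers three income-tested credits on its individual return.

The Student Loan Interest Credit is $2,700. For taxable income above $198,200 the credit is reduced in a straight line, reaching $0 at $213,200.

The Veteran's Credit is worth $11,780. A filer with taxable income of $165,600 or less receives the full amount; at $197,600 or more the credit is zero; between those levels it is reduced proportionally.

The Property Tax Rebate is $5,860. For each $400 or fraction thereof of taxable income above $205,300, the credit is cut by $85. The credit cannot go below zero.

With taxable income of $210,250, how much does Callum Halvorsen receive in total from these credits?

Student Loan Interest Credit: $210,250 is $12,050 into a $15,000 phase-out range, leaving 2,950/15,000 of the credit: $2,700 × 2,950/15,000 = $531.
Veteran's Credit: $210,250 is at or above $197,600, so the credit is $0.
Property Tax Rebate: income exceeds $205,300 by $4,950, which is 13 full-or-partial $400 increments; reduction = 13 × $85 = $1,105, leaving $4,755.
Total: $531 + $0 + $4,755 = $5,286.

$5,286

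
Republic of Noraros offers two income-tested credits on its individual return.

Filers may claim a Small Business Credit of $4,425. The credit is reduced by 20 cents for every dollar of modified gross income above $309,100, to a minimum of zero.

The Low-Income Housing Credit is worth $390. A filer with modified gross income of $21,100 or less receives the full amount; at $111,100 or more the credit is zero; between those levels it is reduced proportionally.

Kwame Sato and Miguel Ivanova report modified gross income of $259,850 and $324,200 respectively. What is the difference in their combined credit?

Kwame ($259,850): Small Business Credit: $259,850 is at or below the $309,100 threshold, so the full $4,425 applies. Low-Income Housing Credit: $259,850 is at or above $111,100, so the credit is $0. total $4,425 + $0 = $4,425
Miguel ($324,200): Small Business Credit: 20% of the $15,100 excess over $309,100 is $3,020; credit = $4,425 − $3,020 = $1,405. Low-Income Housing Credit: $324,200 is at or above $111,100, so the credit is $0. total $1,405 + $0 = $1,405
Difference: |$4,425 − $1,405| = $3,020.

$3,020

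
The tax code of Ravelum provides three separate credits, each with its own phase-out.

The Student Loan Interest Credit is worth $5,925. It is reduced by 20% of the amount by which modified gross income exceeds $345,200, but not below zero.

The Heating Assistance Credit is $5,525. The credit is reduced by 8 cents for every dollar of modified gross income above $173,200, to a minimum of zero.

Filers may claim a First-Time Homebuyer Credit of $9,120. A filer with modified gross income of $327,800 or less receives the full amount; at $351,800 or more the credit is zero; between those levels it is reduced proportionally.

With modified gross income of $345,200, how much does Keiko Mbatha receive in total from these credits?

$8,433

Student Loan Interest Credit: $345,200 is at or below the $345,200 threshold, so the full $5,925 applies.
Heating Assistance Credit: 8% of the $172,000 excess over $173,200 is $13,760 ≥ base, so the credit is $0.
First-Time Homebuyer Credit: $345,200 is $17,400 into a $24,000 phase-out range, leaving 6,600/24,000 of the credit: $9,120 × 6,600/24,000 = $2,508.
Total: $5,925 + $0 + $2,508 = $8,433.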